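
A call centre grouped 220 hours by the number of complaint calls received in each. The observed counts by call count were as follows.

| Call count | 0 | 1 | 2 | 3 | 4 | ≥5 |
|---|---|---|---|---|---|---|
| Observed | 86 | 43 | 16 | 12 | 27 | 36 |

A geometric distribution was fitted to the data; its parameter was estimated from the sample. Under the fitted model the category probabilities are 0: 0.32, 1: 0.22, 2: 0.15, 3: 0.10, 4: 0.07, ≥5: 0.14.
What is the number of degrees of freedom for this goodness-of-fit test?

There are k = 6 categories and 1 parameter estimated from the data, so df = 6 − 1 − 1 = 4.

4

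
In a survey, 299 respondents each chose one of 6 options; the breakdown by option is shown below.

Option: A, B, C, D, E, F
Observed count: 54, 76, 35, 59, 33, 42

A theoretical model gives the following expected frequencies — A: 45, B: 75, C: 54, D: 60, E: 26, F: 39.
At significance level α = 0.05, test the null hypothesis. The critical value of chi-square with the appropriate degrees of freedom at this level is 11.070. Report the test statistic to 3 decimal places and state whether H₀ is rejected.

cat         O        E   (O−E)²/E
A          54       45     1.8000
B          76       75     0.0133
C          35       54     6.6852
D          59       60     0.0167
E          33       26     1.8846
F          42       39     0.2308
Sum = 10.631
df = 5. Since 10.631 < 11.070, we do not reject H₀.

10.631; do not reject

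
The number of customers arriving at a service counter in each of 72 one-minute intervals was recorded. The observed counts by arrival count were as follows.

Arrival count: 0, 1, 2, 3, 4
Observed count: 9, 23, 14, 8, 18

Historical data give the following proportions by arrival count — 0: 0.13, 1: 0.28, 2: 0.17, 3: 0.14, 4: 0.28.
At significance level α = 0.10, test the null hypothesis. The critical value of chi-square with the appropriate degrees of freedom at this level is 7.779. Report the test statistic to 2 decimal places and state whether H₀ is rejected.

Expected counts E_i = n·p_i: 72×0.13 = 9.36, 72×0.28 = 20.16, 72×0.17 = 12.24, 72×0.14 = 10.08, 72×0.28 = 20.16.
0: (9 − 9.36)²/9.36 = 0.1296/9.36 = 0.014
1: (23 − 20.16)²/20.16 = 8.0656/20.16 = 0.400
2: (14 − 12.24)²/12.24 = 3.0976/12.24 = 0.253
3: (8 − 10.08)²/10.08 = 4.3264/10.08 = 0.429
4: (18 − 20.16)²/20.16 = 4.6656/20.16 = 0.231
Sum = 1.33
df = 4. Since 1.33 < 7.779, we do not reject H₀.

1.33; do not reject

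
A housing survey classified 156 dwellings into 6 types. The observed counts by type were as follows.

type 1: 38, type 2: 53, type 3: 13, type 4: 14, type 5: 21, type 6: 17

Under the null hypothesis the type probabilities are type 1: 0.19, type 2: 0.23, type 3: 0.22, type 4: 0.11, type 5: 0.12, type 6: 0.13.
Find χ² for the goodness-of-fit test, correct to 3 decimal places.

25.161

Expected counts E_i = n·p_i: 156×0.19 = 29.64, 156×0.23 = 35.88, 156×0.22 = 34.32, 156×0.11 = 17.16, 156×0.12 = 18.72, 156×0.13 = 20.28.
cat         O        E   (O−E)²/E
type 1     38    29.64     2.3579
type 2     53    35.88     8.1687
type 3     13    34.32    13.2442
type 4     14    17.16     0.5819
type 5     21    18.72     0.2777
type 6     17    20.28     0.5305
Sum = 25.161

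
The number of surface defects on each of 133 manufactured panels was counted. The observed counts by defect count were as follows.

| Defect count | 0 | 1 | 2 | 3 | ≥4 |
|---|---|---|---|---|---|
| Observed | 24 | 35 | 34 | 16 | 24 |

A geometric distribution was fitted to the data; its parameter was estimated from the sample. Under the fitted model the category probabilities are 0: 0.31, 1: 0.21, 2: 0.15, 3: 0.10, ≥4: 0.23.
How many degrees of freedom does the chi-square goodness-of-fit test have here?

There are k = 5 categories and 1 parameter estimated from the data, so df = 5 − 1 − 1 = 3.

3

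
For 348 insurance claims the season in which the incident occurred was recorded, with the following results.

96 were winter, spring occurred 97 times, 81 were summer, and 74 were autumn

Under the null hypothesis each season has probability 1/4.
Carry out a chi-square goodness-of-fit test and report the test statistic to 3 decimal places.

4.437

Under H₀ each category has probability 1/4, so each expected count is 348/4 = 87.
winter: (96 − 87)²/87 = 81/87 = 0.9310
spring: (97 − 87)²/87 = 100/87 = 1.1494
summer: (81 − 87)²/87 = 36/87 = 0.4138
autumn: (74 − 87)²/87 = 169/87 = 1.9425
Sum = 4.437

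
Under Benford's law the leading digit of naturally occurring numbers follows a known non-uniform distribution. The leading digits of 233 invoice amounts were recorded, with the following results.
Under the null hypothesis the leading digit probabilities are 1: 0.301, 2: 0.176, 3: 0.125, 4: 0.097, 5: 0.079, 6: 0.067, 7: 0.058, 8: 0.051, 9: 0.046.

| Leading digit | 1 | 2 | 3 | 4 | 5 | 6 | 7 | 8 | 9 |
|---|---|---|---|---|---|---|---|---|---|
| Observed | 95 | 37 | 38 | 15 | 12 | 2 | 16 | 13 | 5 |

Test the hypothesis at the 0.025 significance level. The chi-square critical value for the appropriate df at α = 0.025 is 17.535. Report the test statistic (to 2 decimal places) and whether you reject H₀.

Expected counts E_i = n·p_i: 233×0.301 = 70.133, 233×0.176 = 41.008, 233×0.125 = 29.125, 233×0.097 = 22.601, 233×0.079 = 18.407, 233×0.067 = 15.611, 233×0.058 = 13.514, 233×0.051 = 11.883, 233×0.046 = 10.718.
1: (95 − 70.133)²/70.133 = 618.367689/70.133 = 8.817
2: (37 − 41.008)²/41.008 = 16.064064/41.008 = 0.392
3: (38 − 29.125)²/29.125 = 78.765625/29.125 = 2.704
4: (15 − 22.601)²/22.601 = 57.775201/22.601 = 2.556
5: (12 − 18.407)²/18.407 = 41.049649/18.407 = 2.230
6: (2 − 15.611)²/15.611 = 185.259321/15.611 = 11.867
7: (16 − 13.514)²/13.514 = 6.180196/13.514 = 0.457
8: (13 − 11.883)²/11.883 = 1.247689/11.883 = 0.105
9: (5 − 10.718)²/10.718 = 32.695524/10.718 = 3.051
Sum = 32.18
df = 8. Since 32.18 > 17.535, we reject H₀.

32.18; reject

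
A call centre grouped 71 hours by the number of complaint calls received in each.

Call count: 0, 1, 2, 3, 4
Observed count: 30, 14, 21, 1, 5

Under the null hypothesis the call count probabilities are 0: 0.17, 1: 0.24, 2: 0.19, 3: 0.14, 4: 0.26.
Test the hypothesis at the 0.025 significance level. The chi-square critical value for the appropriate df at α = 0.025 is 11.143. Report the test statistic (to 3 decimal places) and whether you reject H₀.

49.213; reject

Expected counts E_i = n·p_i: 71×0.17 = 12.07, 71×0.24 = 17.04, 71×0.19 = 13.49, 71×0.14 = 9.94, 71×0.26 = 18.46.
cat         O        E   (O−E)²/E
0          30    12.07    26.6350
1          14    17.04     0.5423
2          21    13.49     4.1809
3           1     9.94     8.0406
4           5    18.46     9.8143
Sum = 49.213
df = 4. Since 49.213 > 11.143, we reject H₀.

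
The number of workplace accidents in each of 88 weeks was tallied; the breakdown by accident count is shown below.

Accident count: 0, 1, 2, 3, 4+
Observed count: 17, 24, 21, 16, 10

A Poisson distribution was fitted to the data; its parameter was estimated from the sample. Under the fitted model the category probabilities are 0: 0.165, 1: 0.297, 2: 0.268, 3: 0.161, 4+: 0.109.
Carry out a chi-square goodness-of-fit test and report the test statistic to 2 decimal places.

Expected counts E_i = n·p_i: 88×0.165 = 14.52, 88×0.297 = 26.136, 88×0.268 = 23.584, 88×0.161 = 14.168, 88×0.109 = 9.592.
0: (17 − 14.52)²/14.52 = 6.1504/14.52 = 0.424
1: (24 − 26.136)²/26.136 = 4.562496/26.136 = 0.175
2: (21 − 23.584)²/23.584 = 6.677056/23.584 = 0.283
3: (16 − 14.168)²/14.168 = 3.356224/14.168 = 0.237
4+: (10 − 9.592)²/9.592 = 0.166464/9.592 = 0.017
Sum = 1.14

1.14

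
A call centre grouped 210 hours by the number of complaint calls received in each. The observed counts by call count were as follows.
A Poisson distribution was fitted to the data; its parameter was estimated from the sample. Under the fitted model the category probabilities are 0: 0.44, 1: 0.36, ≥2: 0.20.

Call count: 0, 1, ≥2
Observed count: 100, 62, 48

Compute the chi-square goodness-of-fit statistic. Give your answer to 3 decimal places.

Expected counts E_i = n·p_i: 210×0.44 = 92.4, 210×0.36 = 75.6, 210×0.20 = 42.
0: (100 − 92.4)²/92.4 = 57.76/92.4 = 0.6251
1: (62 − 75.6)²/75.6 = 184.96/75.6 = 2.4466
≥2: (48 − 42)²/42 = 36/42 = 0.8571
Sum = 3.929

3.929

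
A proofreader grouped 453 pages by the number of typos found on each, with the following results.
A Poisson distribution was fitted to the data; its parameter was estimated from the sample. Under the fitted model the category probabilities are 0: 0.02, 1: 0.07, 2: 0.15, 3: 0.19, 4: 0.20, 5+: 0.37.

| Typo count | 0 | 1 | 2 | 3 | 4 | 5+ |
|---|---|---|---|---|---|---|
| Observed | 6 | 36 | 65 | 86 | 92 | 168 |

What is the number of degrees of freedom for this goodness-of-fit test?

4

There are k = 6 categories and 1 parameter estimated from the data, so df = 6 − 1 − 1 = 4.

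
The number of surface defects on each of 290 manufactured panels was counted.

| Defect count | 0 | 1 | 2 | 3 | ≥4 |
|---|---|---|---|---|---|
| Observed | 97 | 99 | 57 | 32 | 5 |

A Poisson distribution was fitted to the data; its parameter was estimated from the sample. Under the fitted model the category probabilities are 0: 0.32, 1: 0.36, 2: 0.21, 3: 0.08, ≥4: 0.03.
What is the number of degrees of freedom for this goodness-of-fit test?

There are k = 5 categories and 1 parameter estimated from the data, so df = 5 − 1 − 1 = 3.

3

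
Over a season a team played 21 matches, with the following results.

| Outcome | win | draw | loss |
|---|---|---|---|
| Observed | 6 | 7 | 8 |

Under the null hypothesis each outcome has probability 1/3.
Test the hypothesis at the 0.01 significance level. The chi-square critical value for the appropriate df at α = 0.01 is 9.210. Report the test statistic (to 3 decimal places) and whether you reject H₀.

0.286; do not reject

Under H₀ each category has probability 1/3, so each expected count is 21/3 = 7.
χ² = (6−7)²/7 + (7−7)²/7 + (8−7)²/7
   = 0.1429 + 0.0000 + 0.1429
Sum = 0.286
df = 2. Since 0.286 < 9.210, we do not reject H₀.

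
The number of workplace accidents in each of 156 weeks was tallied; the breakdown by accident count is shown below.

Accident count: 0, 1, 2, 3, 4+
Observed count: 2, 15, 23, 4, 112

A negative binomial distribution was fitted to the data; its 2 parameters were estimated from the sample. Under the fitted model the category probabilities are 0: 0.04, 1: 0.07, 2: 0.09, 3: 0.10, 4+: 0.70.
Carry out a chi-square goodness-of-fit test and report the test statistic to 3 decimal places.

Expected counts E_i = n·p_i: 156×0.04 = 6.24, 156×0.07 = 10.92, 156×0.09 = 14.04, 156×0.10 = 15.6, 156×0.70 = 109.2.
0: (2 − 6.24)²/6.24 = 17.9776/6.24 = 2.8810
1: (15 − 10.92)²/10.92 = 16.6464/10.92 = 1.5244
2: (23 − 14.04)²/14.04 = 80.2816/14.04 = 5.7181
3: (4 − 15.6)²/15.6 = 134.56/15.6 = 8.6256
4+: (112 − 109.2)²/109.2 = 7.84/109.2 = 0.0718
Sum = 18.821

18.821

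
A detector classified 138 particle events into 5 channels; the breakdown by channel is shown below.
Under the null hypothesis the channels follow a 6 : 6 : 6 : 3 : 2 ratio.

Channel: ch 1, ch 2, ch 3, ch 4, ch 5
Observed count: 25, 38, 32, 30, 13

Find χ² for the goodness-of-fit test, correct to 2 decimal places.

Ratio total = 23. Expected counts: 138×6/23 = 36, 138×6/23 = 36, 138×6/23 = 36, 138×3/23 = 18, 138×2/23 = 12.
cat         O        E   (O−E)²/E
ch 1       25       36      3.361
ch 2       38       36      0.111
ch 3       32       36      0.444
ch 4       30       18      8.000
ch 5       13       12      0.083
Sum = 12.00

12.00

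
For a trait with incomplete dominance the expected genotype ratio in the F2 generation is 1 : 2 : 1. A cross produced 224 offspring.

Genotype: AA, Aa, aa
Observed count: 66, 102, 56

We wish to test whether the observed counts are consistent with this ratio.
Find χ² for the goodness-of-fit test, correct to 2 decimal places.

Ratio total = 4. Expected counts: 224×1/4 = 56, 224×2/4 = 112, 224×1/4 = 56.
AA: (66 − 56)²/56 = 100/56 = 1.786
Aa: (102 − 112)²/112 = 100/112 = 0.893
aa: (56 − 56)²/56 = 0/56 = 0.000
Sum = 2.68

2.68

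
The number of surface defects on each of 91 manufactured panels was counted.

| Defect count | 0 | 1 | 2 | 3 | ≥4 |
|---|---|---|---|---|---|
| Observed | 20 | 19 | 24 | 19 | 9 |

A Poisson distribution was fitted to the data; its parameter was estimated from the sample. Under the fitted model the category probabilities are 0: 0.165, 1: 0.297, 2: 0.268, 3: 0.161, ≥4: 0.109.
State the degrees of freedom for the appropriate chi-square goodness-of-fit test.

There are k = 5 categories and 1 parameter estimated from the data, so df = 5 − 1 − 1 = 3.

3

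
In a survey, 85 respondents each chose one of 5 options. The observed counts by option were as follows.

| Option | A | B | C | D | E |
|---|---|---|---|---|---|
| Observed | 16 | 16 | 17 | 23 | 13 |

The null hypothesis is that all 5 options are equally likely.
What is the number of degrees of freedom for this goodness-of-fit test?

There are k = 5 categories and no parameters were estimated from the data, so df = 5 − 1 = 4.

4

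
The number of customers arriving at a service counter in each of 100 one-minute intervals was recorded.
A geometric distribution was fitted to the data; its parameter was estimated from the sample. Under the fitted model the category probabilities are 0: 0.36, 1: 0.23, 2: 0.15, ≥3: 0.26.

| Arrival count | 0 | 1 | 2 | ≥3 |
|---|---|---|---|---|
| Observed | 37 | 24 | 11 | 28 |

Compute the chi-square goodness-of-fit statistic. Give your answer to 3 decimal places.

Expected counts E_i = n·p_i: 100×0.36 = 36, 100×0.23 = 23, 100×0.15 = 15, 100×0.26 = 26.
0: (37 − 36)²/36 = 1/36 = 0.0278
1: (24 − 23)²/23 = 1/23 = 0.0435
2: (11 − 15)²/15 = 16/15 = 1.0667
≥3: (28 − 26)²/26 = 4/26 = 0.1538
Sum = 1.292

1.292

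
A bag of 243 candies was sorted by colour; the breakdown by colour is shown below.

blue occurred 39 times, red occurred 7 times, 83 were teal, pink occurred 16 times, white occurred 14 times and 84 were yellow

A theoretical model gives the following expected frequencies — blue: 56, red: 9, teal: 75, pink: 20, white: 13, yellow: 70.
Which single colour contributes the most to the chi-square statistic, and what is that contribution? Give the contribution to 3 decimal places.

cat         O        E   (O−E)²/E
blue       39       56     5.1607
red         7        9     0.4444
teal       83       75     0.8533
pink       16       20     0.8000
white      14       13     0.0769
yellow     84       70     2.8000
The largest term is for blue: 5.161.

blue, 5.161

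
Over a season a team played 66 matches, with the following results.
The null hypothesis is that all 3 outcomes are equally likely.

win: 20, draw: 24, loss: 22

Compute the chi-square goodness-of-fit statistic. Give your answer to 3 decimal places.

0.364

Expected count for each of the 3 categories: 66/3 = 22.
χ² = (20−22)²/22 + (24−22)²/22 + (22−22)²/22
   = 0.1818 + 0.1818 + 0.0000
Sum = 0.364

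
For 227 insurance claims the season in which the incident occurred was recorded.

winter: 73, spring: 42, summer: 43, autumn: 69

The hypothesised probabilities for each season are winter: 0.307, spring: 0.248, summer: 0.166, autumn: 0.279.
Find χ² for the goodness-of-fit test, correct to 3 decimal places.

5.045

Expected counts E_i = n·p_i: 227×0.307 = 69.689, 227×0.248 = 56.296, 227×0.166 = 37.682, 227×0.279 = 63.333.
cat         O        E   (O−E)²/E
winter     73   69.689     0.1573
spring     42   56.296     3.6304
summer     43   37.682     0.7505
autumn     69   63.333     0.5071
Sum = 5.045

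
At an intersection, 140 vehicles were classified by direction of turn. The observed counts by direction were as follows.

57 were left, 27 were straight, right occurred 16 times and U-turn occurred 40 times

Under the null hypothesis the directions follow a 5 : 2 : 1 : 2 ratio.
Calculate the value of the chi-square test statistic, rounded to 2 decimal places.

Ratio total = 10. Expected counts: 140×5/10 = 70, 140×2/10 = 28, 140×1/10 = 14, 140×2/10 = 28.
left: (57 − 70)²/70 = 169/70 = 2.414
straight: (27 − 28)²/28 = 1/28 = 0.036
right: (16 − 14)²/14 = 4/14 = 0.286
U-turn: (40 − 28)²/28 = 144/28 = 5.143
Sum = 7.88

7.88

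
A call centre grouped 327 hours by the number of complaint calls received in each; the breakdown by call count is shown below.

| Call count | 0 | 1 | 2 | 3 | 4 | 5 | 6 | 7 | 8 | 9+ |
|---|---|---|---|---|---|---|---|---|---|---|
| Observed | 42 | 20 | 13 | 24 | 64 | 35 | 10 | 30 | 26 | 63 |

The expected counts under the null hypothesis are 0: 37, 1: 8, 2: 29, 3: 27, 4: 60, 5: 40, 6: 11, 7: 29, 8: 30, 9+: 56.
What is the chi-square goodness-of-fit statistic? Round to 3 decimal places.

0: (42 − 37)²/37 = 25/37 = 0.6757
1: (20 − 8)²/8 = 144/8 = 18.0000
2: (13 − 29)²/29 = 256/29 = 8.8276
3: (24 − 27)²/27 = 9/27 = 0.3333
4: (64 − 60)²/60 = 16/60 = 0.2667
5: (35 − 40)²/40 = 25/40 = 0.6250
6: (10 − 11)²/11 = 1/11 = 0.0909
7: (30 − 29)²/29 = 1/29 = 0.0345
8: (26 − 30)²/30 = 16/30 = 0.5333
9+: (63 − 56)²/56 = 49/56 = 0.8750
Sum = 30.262

30.262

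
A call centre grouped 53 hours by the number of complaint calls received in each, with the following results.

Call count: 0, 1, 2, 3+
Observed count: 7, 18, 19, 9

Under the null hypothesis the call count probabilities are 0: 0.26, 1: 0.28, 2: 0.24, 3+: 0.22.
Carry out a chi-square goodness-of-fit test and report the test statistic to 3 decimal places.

7.716

Expected counts E_i = n·p_i: 53×0.26 = 13.78, 53×0.28 = 14.84, 53×0.24 = 12.72, 53×0.22 = 11.66.
0: (7 − 13.78)²/13.78 = 45.9684/13.78 = 3.3359
1: (18 − 14.84)²/14.84 = 9.9856/14.84 = 0.6729
2: (19 − 12.72)²/12.72 = 39.4384/12.72 = 3.1005
3+: (9 − 11.66)²/11.66 = 7.0756/11.66 = 0.6068
Sum = 7.716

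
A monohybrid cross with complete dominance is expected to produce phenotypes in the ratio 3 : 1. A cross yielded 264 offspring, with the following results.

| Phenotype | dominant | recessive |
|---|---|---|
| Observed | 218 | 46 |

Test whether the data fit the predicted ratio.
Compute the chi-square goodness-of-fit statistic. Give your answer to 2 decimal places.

Ratio total = 4. Expected counts: 264×3/4 = 198, 264×1/4 = 66.
cat            O        E   (O−E)²/E
dominant     218      198      2.020
recessive     46       66      6.061
Sum = 8.08

8.08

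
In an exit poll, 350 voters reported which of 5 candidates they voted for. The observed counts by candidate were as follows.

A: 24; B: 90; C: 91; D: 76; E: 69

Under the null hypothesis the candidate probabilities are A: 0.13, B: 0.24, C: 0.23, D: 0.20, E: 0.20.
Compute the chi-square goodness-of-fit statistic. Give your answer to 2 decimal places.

12.49

Expected counts E_i = n·p_i: 350×0.13 = 45.5, 350×0.24 = 84, 350×0.23 = 80.5, 350×0.20 = 70, 350×0.20 = 70.
A: (24 − 45.5)²/45.5 = 462.25/45.5 = 10.159
B: (90 − 84)²/84 = 36/84 = 0.429
C: (91 − 80.5)²/80.5 = 110.25/80.5 = 1.370
D: (76 − 70)²/70 = 36/70 = 0.514
E: (69 − 70)²/70 = 1/70 = 0.014
Sum = 12.49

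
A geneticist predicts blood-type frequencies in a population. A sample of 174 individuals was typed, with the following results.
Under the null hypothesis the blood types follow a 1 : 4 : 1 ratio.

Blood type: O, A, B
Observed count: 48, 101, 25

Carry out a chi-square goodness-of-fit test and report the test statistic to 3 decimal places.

14.940

Ratio total = 6. Expected counts: 174×1/6 = 29, 174×4/6 = 116, 174×1/6 = 29.
O: (48 − 29)²/29 = 361/29 = 12.4483
A: (101 − 116)²/116 = 225/116 = 1.9397
B: (25 − 29)²/29 = 16/29 = 0.5517
Sum = 14.940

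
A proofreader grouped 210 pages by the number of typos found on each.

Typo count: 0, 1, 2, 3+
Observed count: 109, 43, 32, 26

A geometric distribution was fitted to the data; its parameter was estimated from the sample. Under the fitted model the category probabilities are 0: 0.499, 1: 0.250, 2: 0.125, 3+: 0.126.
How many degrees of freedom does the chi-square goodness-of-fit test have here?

2

There are k = 4 categories and 1 parameter estimated from the data, so df = 4 − 1 − 1 = 2.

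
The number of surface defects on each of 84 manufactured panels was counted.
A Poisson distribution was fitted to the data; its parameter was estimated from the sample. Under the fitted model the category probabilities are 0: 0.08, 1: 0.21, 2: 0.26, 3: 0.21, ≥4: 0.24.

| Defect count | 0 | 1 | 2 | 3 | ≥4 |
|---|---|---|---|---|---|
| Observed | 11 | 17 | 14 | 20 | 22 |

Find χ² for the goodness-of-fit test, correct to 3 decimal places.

Expected counts E_i = n·p_i: 84×0.08 = 6.72, 84×0.21 = 17.64, 84×0.26 = 21.84, 84×0.21 = 17.64, 84×0.24 = 20.16.
cat         O        E   (O−E)²/E
0          11     6.72     2.7260
1          17    17.64     0.0232
2          14    21.84     2.8144
3          20    17.64     0.3157
≥4         22    20.16     0.1679
Sum = 6.047

6.047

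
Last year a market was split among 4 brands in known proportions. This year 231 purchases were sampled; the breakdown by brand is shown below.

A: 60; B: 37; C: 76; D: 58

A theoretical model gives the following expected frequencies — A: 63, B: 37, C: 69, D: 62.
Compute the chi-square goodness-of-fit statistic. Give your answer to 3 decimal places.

1.111

χ² = (60−63)²/63 + (37−37)²/37 + (76−69)²/69 + (58−62)²/62
   = 0.1429 + 0.0000 + 0.7101 + 0.2581
Sum = 1.111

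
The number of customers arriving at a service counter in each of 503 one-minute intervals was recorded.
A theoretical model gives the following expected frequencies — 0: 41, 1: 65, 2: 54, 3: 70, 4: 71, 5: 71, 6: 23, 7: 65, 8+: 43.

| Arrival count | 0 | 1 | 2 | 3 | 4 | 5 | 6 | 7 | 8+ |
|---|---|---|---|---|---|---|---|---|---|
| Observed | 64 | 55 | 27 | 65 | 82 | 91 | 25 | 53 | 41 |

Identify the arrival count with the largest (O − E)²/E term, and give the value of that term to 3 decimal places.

2, 13.500

0: (64 − 41)²/41 = 529/41 = 12.9024
1: (55 − 65)²/65 = 100/65 = 1.5385
2: (27 − 54)²/54 = 729/54 = 13.5000
3: (65 − 70)²/70 = 25/70 = 0.3571
4: (82 − 71)²/71 = 121/71 = 1.7042
5: (91 − 71)²/71 = 400/71 = 5.6338
6: (25 − 23)²/23 = 4/23 = 0.1739
7: (53 − 65)²/65 = 144/65 = 2.2154
8+: (41 − 43)²/43 = 4/43 = 0.0930
The largest term is for 2: 13.500.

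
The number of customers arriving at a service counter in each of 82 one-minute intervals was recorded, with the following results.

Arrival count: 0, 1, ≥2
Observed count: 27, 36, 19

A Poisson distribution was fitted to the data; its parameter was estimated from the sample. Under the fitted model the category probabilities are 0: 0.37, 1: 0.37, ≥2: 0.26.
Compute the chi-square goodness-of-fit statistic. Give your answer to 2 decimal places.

1.68

Expected counts E_i = n·p_i: 82×0.37 = 30.34, 82×0.37 = 30.34, 82×0.26 = 21.32.
cat         O        E   (O−E)²/E
0          27    30.34      0.368
1          36    30.34      1.056
≥2         19    21.32      0.252
Sum = 1.68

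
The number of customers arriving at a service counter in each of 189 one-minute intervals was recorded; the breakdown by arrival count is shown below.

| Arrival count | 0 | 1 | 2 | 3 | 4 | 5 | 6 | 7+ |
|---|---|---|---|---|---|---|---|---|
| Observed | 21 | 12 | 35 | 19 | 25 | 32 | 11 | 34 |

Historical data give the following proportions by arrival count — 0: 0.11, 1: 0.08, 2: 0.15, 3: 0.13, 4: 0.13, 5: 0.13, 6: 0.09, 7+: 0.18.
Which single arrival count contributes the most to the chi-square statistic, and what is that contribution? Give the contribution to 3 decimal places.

5, 2.247

Expected counts E_i = n·p_i: 189×0.11 = 20.79, 189×0.08 = 15.12, 189×0.15 = 28.35, 189×0.13 = 24.57, 189×0.13 = 24.57, 189×0.13 = 24.57, 189×0.09 = 17.01, 189×0.18 = 34.02.
cat         O        E   (O−E)²/E
0          21    20.79     0.0021
1          12    15.12     0.6438
2          35    28.35     1.5599
3          19    24.57     1.2627
4          25    24.57     0.0075
5          32    24.57     2.2468
6          11    17.01     2.1235
7+         34    34.02     0.0000
The largest term is for 5: 2.247.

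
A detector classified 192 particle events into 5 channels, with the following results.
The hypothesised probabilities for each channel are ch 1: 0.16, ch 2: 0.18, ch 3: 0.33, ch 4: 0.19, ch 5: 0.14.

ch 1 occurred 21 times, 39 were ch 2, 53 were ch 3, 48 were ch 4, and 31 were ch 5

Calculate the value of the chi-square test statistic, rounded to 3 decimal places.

9.609

Expected counts E_i = n·p_i: 192×0.16 = 30.72, 192×0.18 = 34.56, 192×0.33 = 63.36, 192×0.19 = 36.48, 192×0.14 = 26.88.
ch 1: (21 − 30.72)²/30.72 = 94.4784/30.72 = 3.0755
ch 2: (39 − 34.56)²/34.56 = 19.7136/34.56 = 0.5704
ch 3: (53 − 63.36)²/63.36 = 107.3296/63.36 = 1.6940
ch 4: (48 − 36.48)²/36.48 = 132.7104/36.48 = 3.6379
ch 5: (31 − 26.88)²/26.88 = 16.9744/26.88 = 0.6315
Sum = 9.609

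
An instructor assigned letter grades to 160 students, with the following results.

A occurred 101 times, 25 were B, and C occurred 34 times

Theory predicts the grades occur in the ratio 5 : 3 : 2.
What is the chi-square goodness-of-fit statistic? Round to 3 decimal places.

Ratio total = 10. Expected counts: 160×5/10 = 80, 160×3/10 = 48, 160×2/10 = 32.
cat         O        E   (O−E)²/E
A         101       80     5.5125
B          25       48    11.0208
C          34       32     0.1250
Sum = 16.658

16.658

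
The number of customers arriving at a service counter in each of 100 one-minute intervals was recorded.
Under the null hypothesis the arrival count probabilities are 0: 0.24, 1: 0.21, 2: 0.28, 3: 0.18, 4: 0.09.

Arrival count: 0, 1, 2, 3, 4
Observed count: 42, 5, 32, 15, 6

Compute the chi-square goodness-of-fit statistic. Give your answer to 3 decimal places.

27.762

Expected counts E_i = n·p_i: 100×0.24 = 24, 100×0.21 = 21, 100×0.28 = 28, 100×0.18 = 18, 100×0.09 = 9.
0: (42 − 24)²/24 = 324/24 = 13.5000
1: (5 − 21)²/21 = 256/21 = 12.1905
2: (32 − 28)²/28 = 16/28 = 0.5714
3: (15 − 18)²/18 = 9/18 = 0.5000
4: (6 − 9)²/9 = 9/9 = 1.0000
Sum = 27.762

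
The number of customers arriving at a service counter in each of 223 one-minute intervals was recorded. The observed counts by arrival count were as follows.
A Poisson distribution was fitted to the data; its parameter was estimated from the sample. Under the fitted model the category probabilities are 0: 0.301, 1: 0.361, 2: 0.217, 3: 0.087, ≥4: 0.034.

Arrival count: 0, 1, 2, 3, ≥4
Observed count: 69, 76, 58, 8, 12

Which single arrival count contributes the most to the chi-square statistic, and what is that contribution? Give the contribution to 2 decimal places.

Expected counts E_i = n·p_i: 223×0.301 = 67.123, 223×0.361 = 80.503, 223×0.217 = 48.391, 223×0.087 = 19.401, 223×0.034 = 7.582.
χ² = (69−67.123)²/67.123 + (76−80.503)²/80.503 + (58−48.391)²/48.391 + (8−19.401)²/19.401 + (12−7.582)²/7.582
   = 0.052 + 0.252 + 1.908 + 6.700 + 2.574
The largest term is for 3: 6.70.

3, 6.70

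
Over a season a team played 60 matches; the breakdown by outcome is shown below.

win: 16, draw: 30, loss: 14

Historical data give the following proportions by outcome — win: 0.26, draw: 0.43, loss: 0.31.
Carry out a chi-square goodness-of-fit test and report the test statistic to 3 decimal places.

Expected counts E_i = n·p_i: 60×0.26 = 15.6, 60×0.43 = 25.8, 60×0.31 = 18.6.
cat         O        E   (O−E)²/E
win        16     15.6     0.0103
draw       30     25.8     0.6837
loss       14     18.6     1.1376
Sum = 1.832

1.832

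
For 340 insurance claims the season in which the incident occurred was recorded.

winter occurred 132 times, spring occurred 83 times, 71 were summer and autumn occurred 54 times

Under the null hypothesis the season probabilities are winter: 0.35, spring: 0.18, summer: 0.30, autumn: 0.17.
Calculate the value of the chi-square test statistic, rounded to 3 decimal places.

18.857

Expected counts E_i = n·p_i: 340×0.35 = 119, 340×0.18 = 61.2, 340×0.30 = 102, 340×0.17 = 57.8.
winter: (132 − 119)²/119 = 169/119 = 1.4202
spring: (83 − 61.2)²/61.2 = 475.24/61.2 = 7.7654
summer: (71 − 102)²/102 = 961/102 = 9.4216
autumn: (54 − 57.8)²/57.8 = 14.44/57.8 = 0.2498
Sum = 18.857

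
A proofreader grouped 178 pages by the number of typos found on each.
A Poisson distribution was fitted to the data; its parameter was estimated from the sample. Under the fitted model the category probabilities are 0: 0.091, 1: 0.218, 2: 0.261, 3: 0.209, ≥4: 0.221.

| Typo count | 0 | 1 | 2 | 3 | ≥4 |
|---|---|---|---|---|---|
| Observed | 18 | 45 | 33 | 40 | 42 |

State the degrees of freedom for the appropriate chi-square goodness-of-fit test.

There are k = 5 categories and 1 parameter estimated from the data, so df = 5 − 1 − 1 = 3.

3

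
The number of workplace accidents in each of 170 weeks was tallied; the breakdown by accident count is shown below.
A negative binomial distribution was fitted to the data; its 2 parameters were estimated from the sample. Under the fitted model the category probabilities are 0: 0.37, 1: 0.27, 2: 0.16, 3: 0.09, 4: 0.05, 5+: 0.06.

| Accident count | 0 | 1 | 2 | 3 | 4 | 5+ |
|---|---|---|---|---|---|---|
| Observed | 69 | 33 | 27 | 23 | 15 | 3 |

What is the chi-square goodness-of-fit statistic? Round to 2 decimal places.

18.15

Expected counts E_i = n·p_i: 170×0.37 = 62.9, 170×0.27 = 45.9, 170×0.16 = 27.2, 170×0.09 = 15.3, 170×0.05 = 8.5, 170×0.06 = 10.2.
cat         O        E   (O−E)²/E
0          69     62.9      0.592
1          33     45.9      3.625
2          27     27.2      0.001
3          23     15.3      3.875
4          15      8.5      4.971
5+          3     10.2      5.082
Sum = 18.15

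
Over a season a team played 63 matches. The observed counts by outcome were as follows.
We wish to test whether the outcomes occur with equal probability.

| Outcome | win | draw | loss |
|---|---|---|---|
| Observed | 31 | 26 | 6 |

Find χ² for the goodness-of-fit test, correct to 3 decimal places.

16.667

Under H₀ each category has probability 1/3, so each expected count is 63/3 = 21.
cat         O        E   (O−E)²/E
win        31       21     4.7619
draw       26       21     1.1905
loss        6       21    10.7143
Sum = 16.667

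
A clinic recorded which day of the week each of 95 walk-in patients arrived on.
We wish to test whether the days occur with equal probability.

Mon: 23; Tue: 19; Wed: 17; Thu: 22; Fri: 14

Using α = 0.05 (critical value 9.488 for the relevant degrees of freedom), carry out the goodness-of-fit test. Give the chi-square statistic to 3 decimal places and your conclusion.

Under H₀ each category has probability 1/5, so each expected count is 95/5 = 19.
cat         O        E   (O−E)²/E
Mon        23       19     0.8421
Tue        19       19     0.0000
Wed        17       19     0.2105
Thu        22       19     0.4737
Fri        14       19     1.3158
Sum = 2.842
df = 4. Since 2.842 < 9.488, we do not reject H₀.

2.842; do not reject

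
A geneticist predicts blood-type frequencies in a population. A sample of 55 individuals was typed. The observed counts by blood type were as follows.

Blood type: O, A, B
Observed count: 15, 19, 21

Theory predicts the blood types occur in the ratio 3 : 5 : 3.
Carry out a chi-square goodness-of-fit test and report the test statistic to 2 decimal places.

3.84

Ratio total = 11. Expected counts: 55×3/11 = 15, 55×5/11 = 25, 55×3/11 = 15.
cat         O        E   (O−E)²/E
O          15       15      0.000
A          19       25      1.440
B          21       15      2.400
Sum = 3.84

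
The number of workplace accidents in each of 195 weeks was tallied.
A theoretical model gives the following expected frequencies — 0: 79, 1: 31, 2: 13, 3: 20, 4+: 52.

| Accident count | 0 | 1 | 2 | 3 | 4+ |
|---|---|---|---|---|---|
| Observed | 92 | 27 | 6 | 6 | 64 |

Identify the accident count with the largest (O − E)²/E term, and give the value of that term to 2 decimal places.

0: (92 − 79)²/79 = 169/79 = 2.139
1: (27 − 31)²/31 = 16/31 = 0.516
2: (6 − 13)²/13 = 49/13 = 3.769
3: (6 − 20)²/20 = 196/20 = 9.800
4+: (64 − 52)²/52 = 144/52 = 2.769
The largest term is for 3: 9.80.

3, 9.80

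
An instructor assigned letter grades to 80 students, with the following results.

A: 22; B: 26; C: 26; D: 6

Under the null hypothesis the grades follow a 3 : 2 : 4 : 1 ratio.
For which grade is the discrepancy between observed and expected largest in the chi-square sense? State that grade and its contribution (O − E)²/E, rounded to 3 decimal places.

B, 6.250

Ratio total = 10. Expected counts: 80×3/10 = 24, 80×2/10 = 16, 80×4/10 = 32, 80×1/10 = 8.
cat         O        E   (O−E)²/E
A          22       24     0.1667
B          26       16     6.2500
C          26       32     1.1250
D           6        8     0.5000
The largest term is for B: 6.250.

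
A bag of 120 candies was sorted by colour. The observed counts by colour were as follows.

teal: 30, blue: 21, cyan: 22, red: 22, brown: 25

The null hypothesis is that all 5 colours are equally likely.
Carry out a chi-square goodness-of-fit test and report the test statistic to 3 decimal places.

2.250

Under H₀ each category has probability 1/5, so each expected count is 120/5 = 24.
χ² = (30−24)²/24 + (21−24)²/24 + (22−24)²/24 + (22−24)²/24 + (25−24)²/24
   = 1.5000 + 0.3750 + 0.1667 + 0.1667 + 0.0417
Sum = 2.250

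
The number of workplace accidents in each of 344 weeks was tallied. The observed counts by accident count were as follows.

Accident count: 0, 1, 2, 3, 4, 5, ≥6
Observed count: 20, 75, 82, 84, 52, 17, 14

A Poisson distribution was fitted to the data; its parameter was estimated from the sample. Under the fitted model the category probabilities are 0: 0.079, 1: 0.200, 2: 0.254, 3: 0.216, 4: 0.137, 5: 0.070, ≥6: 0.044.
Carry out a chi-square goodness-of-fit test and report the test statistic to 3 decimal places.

Expected counts E_i = n·p_i: 344×0.079 = 27.176, 344×0.200 = 68.8, 344×0.254 = 87.376, 344×0.216 = 74.304, 344×0.137 = 47.128, 344×0.070 = 24.08, 344×0.044 = 15.136.
cat         O        E   (O−E)²/E
0          20   27.176     1.8949
1          75     68.8     0.5587
2          82   87.376     0.3308
3          84   74.304     1.2652
4          52   47.128     0.5037
5          17    24.08     2.0817
≥6         14   15.136     0.0853
Sum = 6.720

6.720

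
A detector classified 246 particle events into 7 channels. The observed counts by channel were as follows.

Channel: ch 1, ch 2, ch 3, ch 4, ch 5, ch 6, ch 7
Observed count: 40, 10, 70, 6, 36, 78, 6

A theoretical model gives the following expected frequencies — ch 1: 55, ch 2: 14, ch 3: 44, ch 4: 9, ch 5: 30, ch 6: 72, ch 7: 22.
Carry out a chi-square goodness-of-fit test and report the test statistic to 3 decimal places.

34.934

cat         O        E   (O−E)²/E
ch 1       40       55     4.0909
ch 2       10       14     1.1429
ch 3       70       44    15.3636
ch 4        6        9     1.0000
ch 5       36       30     1.2000
ch 6       78       72     0.5000
ch 7        6       22    11.6364
Sum = 34.934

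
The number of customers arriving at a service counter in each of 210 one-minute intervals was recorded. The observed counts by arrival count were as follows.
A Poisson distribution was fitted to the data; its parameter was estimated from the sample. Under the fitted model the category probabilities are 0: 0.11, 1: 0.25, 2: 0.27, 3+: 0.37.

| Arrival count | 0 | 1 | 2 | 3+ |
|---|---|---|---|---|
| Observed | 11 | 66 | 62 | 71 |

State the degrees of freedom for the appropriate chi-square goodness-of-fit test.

There are k = 4 categories and 1 parameter estimated from the data, so df = 4 − 1 − 1 = 2.

2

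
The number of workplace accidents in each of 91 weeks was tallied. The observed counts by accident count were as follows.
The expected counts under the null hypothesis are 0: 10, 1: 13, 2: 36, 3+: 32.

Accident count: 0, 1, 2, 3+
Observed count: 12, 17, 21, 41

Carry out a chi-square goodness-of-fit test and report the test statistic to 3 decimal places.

0: (12 − 10)²/10 = 4/10 = 0.4000
1: (17 − 13)²/13 = 16/13 = 1.2308
2: (21 − 36)²/36 = 225/36 = 6.2500
3+: (41 − 32)²/32 = 81/32 = 2.5313
Sum = 10.412

10.412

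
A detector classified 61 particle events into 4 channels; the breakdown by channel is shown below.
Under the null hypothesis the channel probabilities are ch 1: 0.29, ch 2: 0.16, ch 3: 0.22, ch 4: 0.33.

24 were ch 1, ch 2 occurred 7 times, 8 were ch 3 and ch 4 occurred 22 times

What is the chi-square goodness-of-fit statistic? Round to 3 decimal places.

5.394

Expected counts E_i = n·p_i: 61×0.29 = 17.69, 61×0.16 = 9.76, 61×0.22 = 13.42, 61×0.33 = 20.13.
cat         O        E   (O−E)²/E
ch 1       24    17.69     2.2508
ch 2        7     9.76     0.7805
ch 3        8    13.42     2.1890
ch 4       22    20.13     0.1737
Sum = 5.394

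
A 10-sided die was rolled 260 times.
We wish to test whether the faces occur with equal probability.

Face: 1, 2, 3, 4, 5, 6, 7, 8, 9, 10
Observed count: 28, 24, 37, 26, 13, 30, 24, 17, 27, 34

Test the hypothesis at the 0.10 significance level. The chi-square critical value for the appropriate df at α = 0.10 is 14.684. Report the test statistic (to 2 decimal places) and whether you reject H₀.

17.85; reject

Under H₀ each category has probability 1/10, so each expected count is 260/10 = 26.
1: (28 − 26)²/26 = 4/26 = 0.154
2: (24 − 26)²/26 = 4/26 = 0.154
3: (37 − 26)²/26 = 121/26 = 4.654
4: (26 − 26)²/26 = 0/26 = 0.000
5: (13 − 26)²/26 = 169/26 = 6.500
6: (30 − 26)²/26 = 16/26 = 0.615
7: (24 − 26)²/26 = 4/26 = 0.154
8: (17 − 26)²/26 = 81/26 = 3.115
9: (27 − 26)²/26 = 1/26 = 0.038
10: (34 − 26)²/26 = 64/26 = 2.462
Sum = 17.85
df = 9. Since 17.85 > 14.684, we reject H₀.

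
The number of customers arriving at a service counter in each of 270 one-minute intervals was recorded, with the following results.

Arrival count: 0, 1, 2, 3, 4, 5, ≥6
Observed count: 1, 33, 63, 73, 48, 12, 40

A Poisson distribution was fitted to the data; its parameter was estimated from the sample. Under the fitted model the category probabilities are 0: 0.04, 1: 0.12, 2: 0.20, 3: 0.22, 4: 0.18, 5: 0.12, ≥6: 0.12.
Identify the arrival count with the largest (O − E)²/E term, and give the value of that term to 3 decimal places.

5, 12.844

Expected counts E_i = n·p_i: 270×0.04 = 10.8, 270×0.12 = 32.4, 270×0.20 = 54, 270×0.22 = 59.4, 270×0.18 = 48.6, 270×0.12 = 32.4, 270×0.12 = 32.4.
cat         O        E   (O−E)²/E
0           1     10.8     8.8926
1          33     32.4     0.0111
2          63       54     1.5000
3          73     59.4     3.1138
4          48     48.6     0.0074
5          12     32.4    12.8444
≥6         40     32.4     1.7827
The largest term is for 5: 12.844.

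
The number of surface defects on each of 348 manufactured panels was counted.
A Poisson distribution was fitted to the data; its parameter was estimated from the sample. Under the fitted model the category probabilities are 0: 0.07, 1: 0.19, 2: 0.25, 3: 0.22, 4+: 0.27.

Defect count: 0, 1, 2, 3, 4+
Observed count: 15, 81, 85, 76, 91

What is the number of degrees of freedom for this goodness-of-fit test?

There are k = 5 categories and 1 parameter estimated from the data, so df = 5 − 1 − 1 = 3.

3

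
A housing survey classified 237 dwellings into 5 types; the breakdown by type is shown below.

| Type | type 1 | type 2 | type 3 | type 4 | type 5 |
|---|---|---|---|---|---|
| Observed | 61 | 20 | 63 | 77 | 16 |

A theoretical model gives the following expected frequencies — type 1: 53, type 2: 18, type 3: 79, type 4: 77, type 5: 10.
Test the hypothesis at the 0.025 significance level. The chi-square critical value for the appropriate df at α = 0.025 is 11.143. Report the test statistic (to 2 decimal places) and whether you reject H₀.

type 1: (61 − 53)²/53 = 64/53 = 1.208
type 2: (20 − 18)²/18 = 4/18 = 0.222
type 3: (63 − 79)²/79 = 256/79 = 3.241
type 4: (77 − 77)²/77 = 0/77 = 0.000
type 5: (16 − 10)²/10 = 36/10 = 3.600
Sum = 8.27
df = 4. Since 8.27 < 11.143, we do not reject H₀.

8.27; do not reject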